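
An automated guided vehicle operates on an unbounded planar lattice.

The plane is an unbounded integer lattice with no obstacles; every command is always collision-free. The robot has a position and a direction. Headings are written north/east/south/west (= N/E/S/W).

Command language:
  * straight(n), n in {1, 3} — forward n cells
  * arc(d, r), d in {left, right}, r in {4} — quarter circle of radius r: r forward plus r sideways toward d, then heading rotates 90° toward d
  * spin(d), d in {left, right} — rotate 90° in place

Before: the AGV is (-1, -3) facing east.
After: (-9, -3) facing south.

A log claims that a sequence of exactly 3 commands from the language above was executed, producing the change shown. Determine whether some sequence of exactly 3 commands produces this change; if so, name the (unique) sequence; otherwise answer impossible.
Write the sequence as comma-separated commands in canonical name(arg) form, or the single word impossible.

spin(left), arc(left, 4), arc(left, 4)

key: position moved to (-9,-3) AND the heading swung to S — translation plus rotation needed
from: (-1, -3) facing east
1. spin(left) → (-1, -3) facing north
2. arc(left, 4) → (-5, 1) facing west
3. arc(left, 4) → (-9, -3) facing south
uniquely the one of 216 3-step routes that fits.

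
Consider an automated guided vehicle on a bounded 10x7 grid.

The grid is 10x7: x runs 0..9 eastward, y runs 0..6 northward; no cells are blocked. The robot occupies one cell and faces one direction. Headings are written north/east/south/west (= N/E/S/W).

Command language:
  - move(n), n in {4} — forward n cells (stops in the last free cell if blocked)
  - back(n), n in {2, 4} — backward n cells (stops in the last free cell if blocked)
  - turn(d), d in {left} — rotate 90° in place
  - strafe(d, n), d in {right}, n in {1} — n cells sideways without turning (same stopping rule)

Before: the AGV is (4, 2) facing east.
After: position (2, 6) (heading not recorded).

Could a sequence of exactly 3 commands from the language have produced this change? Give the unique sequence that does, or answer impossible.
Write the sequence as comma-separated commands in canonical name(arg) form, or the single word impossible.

key: order matters: swapping back(2) and move(4) lands elsewhere
from: (4, 2) facing east
[1] after back(2): (2, 2) facing east
[2] after turn(left): (2, 2) facing north
[3] after move(4): (2, 6) facing north
uniquely the one of 125 3-step routes that fits.

back(2), turn(left), move(4)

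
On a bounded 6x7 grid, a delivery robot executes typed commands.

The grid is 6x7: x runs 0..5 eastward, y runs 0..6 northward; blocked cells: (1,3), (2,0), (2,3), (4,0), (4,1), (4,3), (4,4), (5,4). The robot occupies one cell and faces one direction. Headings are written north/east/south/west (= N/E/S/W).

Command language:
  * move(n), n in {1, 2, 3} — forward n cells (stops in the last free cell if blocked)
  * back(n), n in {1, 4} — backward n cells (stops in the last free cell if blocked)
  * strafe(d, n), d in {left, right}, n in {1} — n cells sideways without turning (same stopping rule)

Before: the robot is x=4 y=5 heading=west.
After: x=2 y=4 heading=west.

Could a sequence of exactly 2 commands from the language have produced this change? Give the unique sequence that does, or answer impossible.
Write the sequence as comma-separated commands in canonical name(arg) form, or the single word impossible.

move(2), strafe(left, 1)

key: order matters: swapping move(2) and strafe(left, 1) lands elsewhere
begin: x=4 y=5 heading=west
t=1 move(2) ⇒ x=2 y=5 heading=west
t=2 strafe(left, 1) ⇒ x=2 y=4 heading=west
no rival 2-sequence matches.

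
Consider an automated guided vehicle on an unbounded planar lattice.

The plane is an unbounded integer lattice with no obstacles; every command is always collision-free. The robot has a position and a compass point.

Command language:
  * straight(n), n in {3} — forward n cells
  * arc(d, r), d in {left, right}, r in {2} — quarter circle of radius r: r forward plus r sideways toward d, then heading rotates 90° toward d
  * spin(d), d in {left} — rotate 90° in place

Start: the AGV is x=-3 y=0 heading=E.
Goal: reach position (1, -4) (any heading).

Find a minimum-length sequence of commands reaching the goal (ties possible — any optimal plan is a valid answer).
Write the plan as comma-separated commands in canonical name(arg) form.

arc(right, 2), arc(left, 2)

begin: x=-3 y=0 heading=E
1. arc(right, 2) → x=-1 y=-2 heading=S
2. arc(left, 2) → x=1 y=-4 heading=E
shorter routes all fall short; 2 is best.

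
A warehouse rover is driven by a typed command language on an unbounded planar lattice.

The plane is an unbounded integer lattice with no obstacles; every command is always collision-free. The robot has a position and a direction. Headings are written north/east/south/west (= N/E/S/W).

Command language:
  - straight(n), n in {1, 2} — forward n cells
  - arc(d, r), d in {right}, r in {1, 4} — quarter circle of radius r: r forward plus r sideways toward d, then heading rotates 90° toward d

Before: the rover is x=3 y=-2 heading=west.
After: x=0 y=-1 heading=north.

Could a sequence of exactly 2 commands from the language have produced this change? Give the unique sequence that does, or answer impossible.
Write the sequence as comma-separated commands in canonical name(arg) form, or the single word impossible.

key: position moved to (0,-1) AND the heading swung to N — translation plus rotation needed
initial: x=3 y=-2 heading=west
step 1 (straight(2)): x=1 y=-2 heading=west
step 2 (arc(right, 1)): x=0 y=-1 heading=north
no rival 2-sequence matches.

straight(2), arc(right, 1)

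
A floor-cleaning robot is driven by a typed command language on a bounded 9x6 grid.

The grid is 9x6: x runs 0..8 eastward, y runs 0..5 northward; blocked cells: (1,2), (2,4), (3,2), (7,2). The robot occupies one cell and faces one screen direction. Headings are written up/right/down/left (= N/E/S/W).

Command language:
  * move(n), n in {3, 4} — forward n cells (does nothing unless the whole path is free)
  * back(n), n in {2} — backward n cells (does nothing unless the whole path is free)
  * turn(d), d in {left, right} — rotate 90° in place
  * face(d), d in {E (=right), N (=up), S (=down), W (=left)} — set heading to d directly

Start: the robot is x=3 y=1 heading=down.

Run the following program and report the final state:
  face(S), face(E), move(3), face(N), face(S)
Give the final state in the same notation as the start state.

x=6 y=1 heading=down

from: x=3 y=1 heading=down
step 1 (face(S)): x=3 y=1 heading=down
step 2 (face(E)): x=3 y=1 heading=right
step 3 (move(3)): x=6 y=1 heading=right
step 4 (face(N)): x=6 y=1 heading=up
step 5 (face(S)): x=6 y=1 heading=down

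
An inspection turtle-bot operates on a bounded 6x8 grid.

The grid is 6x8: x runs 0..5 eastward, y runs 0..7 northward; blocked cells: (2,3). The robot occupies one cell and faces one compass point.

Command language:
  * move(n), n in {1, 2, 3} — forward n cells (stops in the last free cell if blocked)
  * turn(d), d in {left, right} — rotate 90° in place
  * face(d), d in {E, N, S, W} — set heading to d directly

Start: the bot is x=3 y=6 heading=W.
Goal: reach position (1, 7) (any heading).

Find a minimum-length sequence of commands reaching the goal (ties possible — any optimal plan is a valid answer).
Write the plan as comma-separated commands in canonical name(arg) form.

move(2), turn(right), move(3)

start: x=3 y=6 heading=W
[1] after move(2): x=1 y=6 heading=W
[2] after turn(right): x=1 y=6 heading=N
[3] after move(3): x=1 y=7 heading=N
minimal: 3 command(s), checked below 3.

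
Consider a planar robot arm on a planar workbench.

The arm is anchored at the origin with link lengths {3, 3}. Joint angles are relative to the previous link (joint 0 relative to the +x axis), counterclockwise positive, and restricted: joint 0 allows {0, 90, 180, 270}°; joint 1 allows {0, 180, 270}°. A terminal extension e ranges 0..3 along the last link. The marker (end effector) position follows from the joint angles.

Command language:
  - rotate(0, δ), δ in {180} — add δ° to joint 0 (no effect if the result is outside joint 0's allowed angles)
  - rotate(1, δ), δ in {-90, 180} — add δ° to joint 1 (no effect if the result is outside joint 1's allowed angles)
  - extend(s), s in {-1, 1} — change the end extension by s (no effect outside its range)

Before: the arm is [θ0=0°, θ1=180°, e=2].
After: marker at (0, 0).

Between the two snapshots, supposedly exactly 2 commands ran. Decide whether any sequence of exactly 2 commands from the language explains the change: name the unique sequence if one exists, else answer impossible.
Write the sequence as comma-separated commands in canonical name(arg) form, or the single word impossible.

initial: [θ0=0°, θ1=180°, e=2]
1. extend(-1) → [θ0=0°, θ1=180°, e=1]
2. extend(-1) → [θ0=0°, θ1=180°, e=0]
no other 2-command option fits: unique.

extend(-1), extend(-1)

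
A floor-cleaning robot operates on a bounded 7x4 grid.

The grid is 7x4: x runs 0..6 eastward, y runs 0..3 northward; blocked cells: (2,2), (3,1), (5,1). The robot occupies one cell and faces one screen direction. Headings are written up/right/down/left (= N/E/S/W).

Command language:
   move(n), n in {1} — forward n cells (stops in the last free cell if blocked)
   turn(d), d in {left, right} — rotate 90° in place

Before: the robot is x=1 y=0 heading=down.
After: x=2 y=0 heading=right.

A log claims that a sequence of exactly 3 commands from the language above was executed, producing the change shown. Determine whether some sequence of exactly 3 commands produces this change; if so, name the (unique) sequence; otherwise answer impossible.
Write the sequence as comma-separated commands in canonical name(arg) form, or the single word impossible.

key: the first move(1) runs into the grid edge before its full distance
initial: x=1 y=0 heading=down
t=1 move(1) ⇒ x=1 y=0 heading=down
t=2 turn(left) ⇒ x=1 y=0 heading=right
t=3 move(1) ⇒ x=2 y=0 heading=right
uniquely the one of 27 3-step routes that fits.

move(1), turn(left), move(1)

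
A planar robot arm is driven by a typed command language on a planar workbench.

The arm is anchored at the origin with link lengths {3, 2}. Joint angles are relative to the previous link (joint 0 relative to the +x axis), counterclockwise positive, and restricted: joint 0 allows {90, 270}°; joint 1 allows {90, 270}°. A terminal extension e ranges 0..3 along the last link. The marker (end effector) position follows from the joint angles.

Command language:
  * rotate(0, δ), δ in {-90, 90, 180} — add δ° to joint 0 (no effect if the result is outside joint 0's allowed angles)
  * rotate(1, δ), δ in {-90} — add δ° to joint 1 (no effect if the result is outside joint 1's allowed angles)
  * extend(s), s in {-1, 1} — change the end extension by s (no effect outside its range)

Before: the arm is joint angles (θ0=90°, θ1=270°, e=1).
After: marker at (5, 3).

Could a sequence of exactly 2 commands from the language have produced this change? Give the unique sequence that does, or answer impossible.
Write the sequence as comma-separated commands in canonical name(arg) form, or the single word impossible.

extend(1), extend(1)

t0: joint angles (θ0=90°, θ1=270°, e=1)
t=1 extend(1) ⇒ joint angles (θ0=90°, θ1=270°, e=2)
t=2 extend(1) ⇒ joint angles (θ0=90°, θ1=270°, e=3)
all 36 alternatives checked — unique.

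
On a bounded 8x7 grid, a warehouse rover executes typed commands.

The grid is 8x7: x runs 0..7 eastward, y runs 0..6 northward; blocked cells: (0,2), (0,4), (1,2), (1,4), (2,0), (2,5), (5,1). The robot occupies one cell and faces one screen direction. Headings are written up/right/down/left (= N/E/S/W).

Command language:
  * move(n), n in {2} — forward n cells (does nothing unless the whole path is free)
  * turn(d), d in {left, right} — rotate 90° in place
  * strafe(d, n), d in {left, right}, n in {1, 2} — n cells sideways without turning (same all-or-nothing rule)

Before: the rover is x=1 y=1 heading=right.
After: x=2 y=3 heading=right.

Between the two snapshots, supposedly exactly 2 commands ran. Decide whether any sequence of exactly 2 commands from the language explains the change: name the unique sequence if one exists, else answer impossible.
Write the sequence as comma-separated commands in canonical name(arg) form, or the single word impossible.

every 2-command combo misses the target.

impossible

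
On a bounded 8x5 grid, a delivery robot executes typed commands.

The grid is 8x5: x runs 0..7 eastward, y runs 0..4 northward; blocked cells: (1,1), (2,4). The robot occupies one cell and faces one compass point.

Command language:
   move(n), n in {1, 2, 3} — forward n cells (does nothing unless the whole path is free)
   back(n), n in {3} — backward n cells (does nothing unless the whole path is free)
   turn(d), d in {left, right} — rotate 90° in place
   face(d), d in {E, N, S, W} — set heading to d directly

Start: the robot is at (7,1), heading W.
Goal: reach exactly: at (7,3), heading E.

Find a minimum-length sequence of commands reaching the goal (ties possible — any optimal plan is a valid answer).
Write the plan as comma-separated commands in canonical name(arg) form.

face(N), move(2), turn(right)

initial: at (7,1), heading W
1. face(N) → at (7,1), heading N
2. move(2) → at (7,3), heading N
3. turn(right) → at (7,3), heading E
nothing shorter than 3 reaches the goal.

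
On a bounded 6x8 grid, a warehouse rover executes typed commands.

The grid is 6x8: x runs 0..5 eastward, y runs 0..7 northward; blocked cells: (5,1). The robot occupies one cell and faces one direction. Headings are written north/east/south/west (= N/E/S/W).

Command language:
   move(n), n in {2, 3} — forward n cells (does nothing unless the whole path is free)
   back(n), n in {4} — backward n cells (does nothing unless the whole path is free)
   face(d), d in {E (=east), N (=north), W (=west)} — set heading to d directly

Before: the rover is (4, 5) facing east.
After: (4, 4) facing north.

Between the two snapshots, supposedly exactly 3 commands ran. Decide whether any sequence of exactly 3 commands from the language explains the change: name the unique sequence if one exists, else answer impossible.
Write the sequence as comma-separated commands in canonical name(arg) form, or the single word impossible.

key: running move(3) before face(N) would end elsewhere — order is forced
t0: (4, 5) facing east
1. face(N) → (4, 5) facing north
2. back(4) → (4, 1) facing north
3. move(3) → (4, 4) facing north
uniquely the one of 216 3-step routes that fits.

face(N), back(4), move(3)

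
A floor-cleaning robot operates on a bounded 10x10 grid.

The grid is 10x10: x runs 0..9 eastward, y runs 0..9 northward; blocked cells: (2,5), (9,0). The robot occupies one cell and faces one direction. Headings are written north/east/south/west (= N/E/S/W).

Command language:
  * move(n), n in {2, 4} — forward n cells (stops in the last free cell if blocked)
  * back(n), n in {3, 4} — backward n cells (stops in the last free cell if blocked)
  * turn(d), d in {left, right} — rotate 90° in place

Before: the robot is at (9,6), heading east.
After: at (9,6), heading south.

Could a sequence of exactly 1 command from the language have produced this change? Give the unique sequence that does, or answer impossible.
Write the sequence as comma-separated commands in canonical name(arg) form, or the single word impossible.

key: (9,6) unchanged — the single command moves nothing
from: at (9,6), heading east
step 1 (turn(right)): at (9,6), heading south
no rival 1-sequence matches.

turn(right)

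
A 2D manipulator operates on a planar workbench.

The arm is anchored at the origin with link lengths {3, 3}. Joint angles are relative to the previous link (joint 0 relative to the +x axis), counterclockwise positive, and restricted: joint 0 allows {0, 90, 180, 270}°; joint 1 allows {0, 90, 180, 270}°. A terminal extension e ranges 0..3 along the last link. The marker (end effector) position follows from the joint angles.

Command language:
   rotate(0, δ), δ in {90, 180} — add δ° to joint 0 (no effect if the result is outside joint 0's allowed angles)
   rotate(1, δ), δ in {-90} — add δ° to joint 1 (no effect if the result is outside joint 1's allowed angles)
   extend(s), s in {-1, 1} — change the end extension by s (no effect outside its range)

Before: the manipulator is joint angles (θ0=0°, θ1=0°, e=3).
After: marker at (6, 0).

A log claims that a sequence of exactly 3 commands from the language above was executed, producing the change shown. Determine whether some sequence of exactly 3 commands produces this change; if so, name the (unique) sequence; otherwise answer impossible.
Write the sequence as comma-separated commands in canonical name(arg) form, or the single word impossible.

from: joint angles (θ0=0°, θ1=0°, e=3)
1. extend(-1) → joint angles (θ0=0°, θ1=0°, e=2)
2. extend(-1) → joint angles (θ0=0°, θ1=0°, e=1)
3. extend(-1) → joint angles (θ0=0°, θ1=0°, e=0)
no other 3-command option fits: unique.

extend(-1), extend(-1), extend(-1)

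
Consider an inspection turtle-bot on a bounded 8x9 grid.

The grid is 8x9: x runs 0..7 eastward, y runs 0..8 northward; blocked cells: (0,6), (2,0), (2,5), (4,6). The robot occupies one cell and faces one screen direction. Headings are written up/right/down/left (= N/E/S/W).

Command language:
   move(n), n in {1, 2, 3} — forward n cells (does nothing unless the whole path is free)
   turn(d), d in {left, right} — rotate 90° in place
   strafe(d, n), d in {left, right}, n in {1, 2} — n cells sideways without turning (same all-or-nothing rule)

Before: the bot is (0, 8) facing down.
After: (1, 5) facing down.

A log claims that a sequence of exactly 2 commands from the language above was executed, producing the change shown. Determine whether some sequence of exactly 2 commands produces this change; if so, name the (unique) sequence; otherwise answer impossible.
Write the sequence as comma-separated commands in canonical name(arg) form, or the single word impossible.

key: heading stays S — no command in the sequence turns
from: (0, 8) facing down
step 1 (strafe(left, 1)): (1, 8) facing down
step 2 (move(3)): (1, 5) facing down
no rival 2-sequence matches.

strafe(left, 1), move(3)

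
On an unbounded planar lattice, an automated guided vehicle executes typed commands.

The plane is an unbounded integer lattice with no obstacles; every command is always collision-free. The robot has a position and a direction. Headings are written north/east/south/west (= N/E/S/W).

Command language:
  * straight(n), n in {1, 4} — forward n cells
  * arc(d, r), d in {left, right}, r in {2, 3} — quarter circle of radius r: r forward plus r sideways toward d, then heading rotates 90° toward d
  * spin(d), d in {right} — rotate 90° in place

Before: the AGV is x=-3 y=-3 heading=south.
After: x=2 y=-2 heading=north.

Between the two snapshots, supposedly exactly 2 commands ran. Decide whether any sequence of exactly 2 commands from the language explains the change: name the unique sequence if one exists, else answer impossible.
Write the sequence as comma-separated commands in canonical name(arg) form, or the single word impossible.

key: order matters: swapping arc(left, 2) and arc(left, 3) lands elsewhere
t0: x=-3 y=-3 heading=south
t=1 arc(left, 2) ⇒ x=-1 y=-5 heading=east
t=2 arc(left, 3) ⇒ x=2 y=-2 heading=north
no rival 2-sequence matches.

arc(left, 2), arc(left, 3)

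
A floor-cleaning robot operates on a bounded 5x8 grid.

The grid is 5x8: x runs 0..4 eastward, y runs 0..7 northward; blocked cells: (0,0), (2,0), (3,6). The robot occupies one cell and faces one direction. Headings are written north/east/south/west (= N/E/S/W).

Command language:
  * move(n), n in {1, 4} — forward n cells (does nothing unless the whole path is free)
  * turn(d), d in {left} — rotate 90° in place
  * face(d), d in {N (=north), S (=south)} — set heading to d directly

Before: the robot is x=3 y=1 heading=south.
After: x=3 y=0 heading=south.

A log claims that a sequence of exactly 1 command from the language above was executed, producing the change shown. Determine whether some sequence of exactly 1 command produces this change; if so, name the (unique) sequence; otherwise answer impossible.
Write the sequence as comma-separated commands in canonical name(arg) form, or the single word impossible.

move(1)

key: still facing S — the one step turns nothing
start: x=3 y=1 heading=south
[1] after move(1): x=3 y=0 heading=south
uniquely the one of 5 1-step routes that fits.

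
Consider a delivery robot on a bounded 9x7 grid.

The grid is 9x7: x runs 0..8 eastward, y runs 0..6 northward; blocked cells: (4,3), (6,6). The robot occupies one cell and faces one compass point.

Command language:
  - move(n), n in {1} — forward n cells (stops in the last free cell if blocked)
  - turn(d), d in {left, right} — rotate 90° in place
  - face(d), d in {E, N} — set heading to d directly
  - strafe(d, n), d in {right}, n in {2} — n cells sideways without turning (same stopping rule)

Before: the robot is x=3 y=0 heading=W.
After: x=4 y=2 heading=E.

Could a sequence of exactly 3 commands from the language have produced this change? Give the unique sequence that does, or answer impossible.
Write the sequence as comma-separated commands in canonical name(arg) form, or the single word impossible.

key: running move(1) before strafe(right, 2) would end elsewhere — order is forced
initial: x=3 y=0 heading=W
[1] after strafe(right, 2): x=3 y=2 heading=W
[2] after face(E): x=3 y=2 heading=E
[3] after move(1): x=4 y=2 heading=E
uniquely the one of 216 3-step routes that fits.

strafe(right, 2), face(E), move(1)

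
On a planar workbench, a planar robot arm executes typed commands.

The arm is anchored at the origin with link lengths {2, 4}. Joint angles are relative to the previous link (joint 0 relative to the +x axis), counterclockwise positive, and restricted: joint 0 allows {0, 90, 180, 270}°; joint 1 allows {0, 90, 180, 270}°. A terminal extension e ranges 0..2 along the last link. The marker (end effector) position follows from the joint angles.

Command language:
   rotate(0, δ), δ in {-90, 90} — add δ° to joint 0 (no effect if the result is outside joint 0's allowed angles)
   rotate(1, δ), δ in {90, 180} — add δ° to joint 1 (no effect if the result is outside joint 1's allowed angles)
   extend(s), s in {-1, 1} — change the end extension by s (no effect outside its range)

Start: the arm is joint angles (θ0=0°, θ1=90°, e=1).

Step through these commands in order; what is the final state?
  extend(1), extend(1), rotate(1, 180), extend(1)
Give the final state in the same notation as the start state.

start: joint angles (θ0=0°, θ1=90°, e=1)
1. extend(1) → joint angles (θ0=0°, θ1=90°, e=2)
2. extend(1) → joint angles (θ0=0°, θ1=90°, e=2)
3. rotate(1, 180) → joint angles (θ0=0°, θ1=270°, e=2)
4. extend(1) → joint angles (θ0=0°, θ1=270°, e=2)

joint angles (θ0=0°, θ1=270°, e=2)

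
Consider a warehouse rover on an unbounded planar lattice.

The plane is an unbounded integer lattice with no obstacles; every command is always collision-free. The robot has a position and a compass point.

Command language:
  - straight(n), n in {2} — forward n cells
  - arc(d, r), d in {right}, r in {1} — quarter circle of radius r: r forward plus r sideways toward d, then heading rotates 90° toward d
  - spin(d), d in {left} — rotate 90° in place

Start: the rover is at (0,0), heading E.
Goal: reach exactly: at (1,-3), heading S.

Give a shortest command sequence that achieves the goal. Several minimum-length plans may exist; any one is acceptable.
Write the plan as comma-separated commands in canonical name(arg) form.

arc(right, 1), straight(2)

t0: at (0,0), heading E
t=1 arc(right, 1) ⇒ at (1,-1), heading S
t=2 straight(2) ⇒ at (1,-3), heading S
no 1-step plan works, so 2 is optimal.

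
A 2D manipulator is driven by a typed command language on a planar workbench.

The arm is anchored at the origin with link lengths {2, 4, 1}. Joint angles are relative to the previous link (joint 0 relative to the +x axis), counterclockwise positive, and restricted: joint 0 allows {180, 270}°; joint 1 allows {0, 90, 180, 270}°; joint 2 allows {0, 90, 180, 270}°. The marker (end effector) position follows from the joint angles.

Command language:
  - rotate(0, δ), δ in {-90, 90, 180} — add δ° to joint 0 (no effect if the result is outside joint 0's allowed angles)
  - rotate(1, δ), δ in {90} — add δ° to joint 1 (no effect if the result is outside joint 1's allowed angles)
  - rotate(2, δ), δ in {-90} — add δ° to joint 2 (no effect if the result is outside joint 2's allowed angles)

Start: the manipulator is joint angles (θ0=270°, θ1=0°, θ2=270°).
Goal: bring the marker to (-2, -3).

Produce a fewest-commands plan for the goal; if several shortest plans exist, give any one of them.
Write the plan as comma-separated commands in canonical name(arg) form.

rotate(2, -90), rotate(0, -90), rotate(1, 90)

initial: joint angles (θ0=270°, θ1=0°, θ2=270°)
t=1 rotate(2, -90) ⇒ joint angles (θ0=270°, θ1=0°, θ2=180°)
t=2 rotate(0, -90) ⇒ joint angles (θ0=180°, θ1=0°, θ2=180°)
t=3 rotate(1, 90) ⇒ joint angles (θ0=180°, θ1=90°, θ2=180°)
shorter routes all fall short; 3 is best.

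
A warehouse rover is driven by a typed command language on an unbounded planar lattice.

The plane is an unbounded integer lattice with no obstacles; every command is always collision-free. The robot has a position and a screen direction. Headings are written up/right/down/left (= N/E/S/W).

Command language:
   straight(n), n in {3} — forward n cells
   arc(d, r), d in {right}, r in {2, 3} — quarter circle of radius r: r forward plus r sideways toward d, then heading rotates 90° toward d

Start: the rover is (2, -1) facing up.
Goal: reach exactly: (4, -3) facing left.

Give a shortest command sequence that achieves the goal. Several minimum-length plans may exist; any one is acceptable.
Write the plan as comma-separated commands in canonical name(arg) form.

t0: (2, -1) facing up
step 1 (arc(right, 3)): (5, 2) facing right
step 2 (arc(right, 2)): (7, 0) facing down
step 3 (arc(right, 3)): (4, -3) facing left
no 2-step plan works, so 3 is optimal.

arc(right, 3), arc(right, 2), arc(right, 3)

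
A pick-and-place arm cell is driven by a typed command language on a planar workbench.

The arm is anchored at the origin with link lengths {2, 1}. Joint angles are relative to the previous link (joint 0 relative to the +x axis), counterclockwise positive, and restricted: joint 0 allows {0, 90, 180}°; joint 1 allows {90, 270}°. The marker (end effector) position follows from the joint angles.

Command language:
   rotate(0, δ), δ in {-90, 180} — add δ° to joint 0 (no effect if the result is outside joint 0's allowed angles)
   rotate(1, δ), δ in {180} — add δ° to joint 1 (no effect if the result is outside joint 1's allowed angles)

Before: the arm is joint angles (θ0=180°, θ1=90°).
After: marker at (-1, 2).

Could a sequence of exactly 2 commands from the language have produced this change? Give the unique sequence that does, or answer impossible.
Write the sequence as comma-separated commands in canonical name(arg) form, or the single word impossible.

rotate(0, -90), rotate(0, 180)

key: running rotate(0, 180) before rotate(0, -90) would end elsewhere — order is forced
initial: joint angles (θ0=180°, θ1=90°)
[1] after rotate(0, -90): joint angles (θ0=90°, θ1=90°)
[2] after rotate(0, 180): joint angles (θ0=90°, θ1=90°)
no other 2-command option fits: unique.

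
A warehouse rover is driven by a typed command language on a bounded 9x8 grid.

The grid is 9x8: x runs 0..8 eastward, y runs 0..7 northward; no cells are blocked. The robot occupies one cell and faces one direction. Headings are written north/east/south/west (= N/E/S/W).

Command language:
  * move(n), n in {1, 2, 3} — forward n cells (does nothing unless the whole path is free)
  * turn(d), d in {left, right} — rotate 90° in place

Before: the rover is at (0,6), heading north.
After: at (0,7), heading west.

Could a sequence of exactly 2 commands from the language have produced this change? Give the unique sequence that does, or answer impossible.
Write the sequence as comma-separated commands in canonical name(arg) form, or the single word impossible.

move(1), turn(left)

key: order matters: swapping move(1) and turn(left) lands elsewhere
start: at (0,6), heading north
1. move(1) → at (0,7), heading north
2. turn(left) → at (0,7), heading west
uniquely the one of 25 2-step routes that fits.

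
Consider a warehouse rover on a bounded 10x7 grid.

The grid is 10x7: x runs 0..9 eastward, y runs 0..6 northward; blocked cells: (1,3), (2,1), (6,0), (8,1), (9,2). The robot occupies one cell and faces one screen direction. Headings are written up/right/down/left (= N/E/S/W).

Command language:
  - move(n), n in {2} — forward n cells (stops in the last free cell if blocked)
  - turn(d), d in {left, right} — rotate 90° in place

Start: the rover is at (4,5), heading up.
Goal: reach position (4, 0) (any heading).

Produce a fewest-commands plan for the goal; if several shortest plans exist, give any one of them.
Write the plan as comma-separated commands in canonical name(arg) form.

start: at (4,5), heading up
1. turn(right) → at (4,5), heading right
2. turn(right) → at (4,5), heading down
3. move(2) → at (4,3), heading down
4. move(2) → at (4,1), heading down
5. move(2) → at (4,0), heading down
minimal: 5 command(s), checked below 5.

turn(right), turn(right), move(2), move(2), move(2)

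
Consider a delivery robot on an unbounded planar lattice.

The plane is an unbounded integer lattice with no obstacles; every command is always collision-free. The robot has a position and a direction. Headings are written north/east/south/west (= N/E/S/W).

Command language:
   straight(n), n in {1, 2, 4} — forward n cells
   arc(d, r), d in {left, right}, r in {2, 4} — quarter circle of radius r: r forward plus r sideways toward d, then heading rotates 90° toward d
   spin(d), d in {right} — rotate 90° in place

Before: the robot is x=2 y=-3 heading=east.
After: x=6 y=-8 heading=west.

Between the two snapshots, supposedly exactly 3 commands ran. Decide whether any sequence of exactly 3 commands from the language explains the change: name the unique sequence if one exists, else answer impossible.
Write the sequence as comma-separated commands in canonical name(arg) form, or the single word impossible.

arc(right, 4), straight(1), spin(right)

key: running spin(right) before arc(right, 4) would end elsewhere — order is forced
begin: x=2 y=-3 heading=east
step 1 (arc(right, 4)): x=6 y=-7 heading=south
step 2 (straight(1)): x=6 y=-8 heading=south
step 3 (spin(right)): x=6 y=-8 heading=west
uniquely the one of 512 3-step routes that fits.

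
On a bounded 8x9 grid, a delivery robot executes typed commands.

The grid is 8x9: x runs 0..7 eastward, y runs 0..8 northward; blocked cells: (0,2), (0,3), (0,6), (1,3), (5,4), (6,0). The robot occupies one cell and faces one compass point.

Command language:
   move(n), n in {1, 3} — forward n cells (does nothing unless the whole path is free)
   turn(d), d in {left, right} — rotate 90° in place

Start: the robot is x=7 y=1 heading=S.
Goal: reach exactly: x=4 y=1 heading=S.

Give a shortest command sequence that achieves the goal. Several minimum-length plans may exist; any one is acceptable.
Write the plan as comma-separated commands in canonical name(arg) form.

turn(right), move(3), turn(left)

begin: x=7 y=1 heading=S
step 1 (turn(right)): x=7 y=1 heading=W
step 2 (move(3)): x=4 y=1 heading=W
step 3 (turn(left)): x=4 y=1 heading=S
minimal: 3 command(s), checked below 3.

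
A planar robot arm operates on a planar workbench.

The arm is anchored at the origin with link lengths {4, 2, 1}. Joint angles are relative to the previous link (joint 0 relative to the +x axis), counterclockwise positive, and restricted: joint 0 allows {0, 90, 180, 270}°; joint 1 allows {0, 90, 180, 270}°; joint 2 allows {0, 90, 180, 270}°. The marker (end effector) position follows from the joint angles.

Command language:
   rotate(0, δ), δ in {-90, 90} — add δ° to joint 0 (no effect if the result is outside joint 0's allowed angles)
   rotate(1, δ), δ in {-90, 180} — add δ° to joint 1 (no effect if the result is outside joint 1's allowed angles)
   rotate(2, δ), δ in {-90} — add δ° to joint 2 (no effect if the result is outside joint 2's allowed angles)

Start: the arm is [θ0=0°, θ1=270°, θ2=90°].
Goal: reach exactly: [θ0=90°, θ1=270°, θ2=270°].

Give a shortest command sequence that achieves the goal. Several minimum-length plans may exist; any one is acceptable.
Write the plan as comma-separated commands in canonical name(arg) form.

rotate(0, 90), rotate(2, -90), rotate(2, -90)

start: [θ0=0°, θ1=270°, θ2=90°]
[1] after rotate(0, 90): [θ0=90°, θ1=270°, θ2=90°]
[2] after rotate(2, -90): [θ0=90°, θ1=270°, θ2=0°]
[3] after rotate(2, -90): [θ0=90°, θ1=270°, θ2=270°]
no 2-step plan works, so 3 is optimal.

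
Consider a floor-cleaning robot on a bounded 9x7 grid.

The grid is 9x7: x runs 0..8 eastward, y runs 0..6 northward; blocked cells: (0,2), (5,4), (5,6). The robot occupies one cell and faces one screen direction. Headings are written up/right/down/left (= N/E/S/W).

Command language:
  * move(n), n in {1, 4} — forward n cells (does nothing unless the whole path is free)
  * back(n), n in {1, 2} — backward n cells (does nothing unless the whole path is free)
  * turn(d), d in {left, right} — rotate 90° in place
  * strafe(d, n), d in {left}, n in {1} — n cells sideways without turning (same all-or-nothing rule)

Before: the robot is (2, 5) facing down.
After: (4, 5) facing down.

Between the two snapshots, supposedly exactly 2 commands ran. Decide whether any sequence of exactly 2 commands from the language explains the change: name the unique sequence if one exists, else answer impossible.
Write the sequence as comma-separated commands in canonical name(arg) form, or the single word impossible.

key: still facing S at the end — nothing in the sequence rotates
from: (2, 5) facing down
1. strafe(left, 1) → (3, 5) facing down
2. strafe(left, 1) → (4, 5) facing down
all 49 alternatives checked — unique.

strafe(left, 1), strafe(left, 1)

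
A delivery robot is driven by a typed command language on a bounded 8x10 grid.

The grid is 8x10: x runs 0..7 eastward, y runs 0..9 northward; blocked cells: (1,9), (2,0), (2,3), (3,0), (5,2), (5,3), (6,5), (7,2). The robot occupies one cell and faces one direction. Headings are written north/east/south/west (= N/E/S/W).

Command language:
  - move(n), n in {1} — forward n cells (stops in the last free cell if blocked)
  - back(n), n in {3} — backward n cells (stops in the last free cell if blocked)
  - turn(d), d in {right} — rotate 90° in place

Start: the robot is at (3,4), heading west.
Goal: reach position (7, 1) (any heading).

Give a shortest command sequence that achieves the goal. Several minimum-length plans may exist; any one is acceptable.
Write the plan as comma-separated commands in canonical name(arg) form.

initial: at (3,4), heading west
t=1 back(3) ⇒ at (6,4), heading west
t=2 turn(right) ⇒ at (6,4), heading north
t=3 back(3) ⇒ at (6,1), heading north
t=4 turn(right) ⇒ at (6,1), heading east
t=5 move(1) ⇒ at (7,1), heading east
shorter routes all fall short; 5 is best.

back(3), turn(right), back(3), turn(right), move(1)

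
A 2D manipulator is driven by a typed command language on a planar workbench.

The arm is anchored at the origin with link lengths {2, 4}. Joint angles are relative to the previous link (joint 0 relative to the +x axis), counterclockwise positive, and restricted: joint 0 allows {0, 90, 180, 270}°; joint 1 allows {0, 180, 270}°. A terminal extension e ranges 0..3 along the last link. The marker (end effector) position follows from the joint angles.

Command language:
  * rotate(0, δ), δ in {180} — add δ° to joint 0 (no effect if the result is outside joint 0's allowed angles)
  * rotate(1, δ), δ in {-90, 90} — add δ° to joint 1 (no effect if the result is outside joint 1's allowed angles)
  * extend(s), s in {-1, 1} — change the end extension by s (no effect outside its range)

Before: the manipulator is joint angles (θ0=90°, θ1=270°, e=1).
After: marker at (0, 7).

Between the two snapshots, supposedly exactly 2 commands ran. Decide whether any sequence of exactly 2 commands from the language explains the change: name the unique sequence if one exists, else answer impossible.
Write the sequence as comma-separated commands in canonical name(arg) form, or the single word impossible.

rotate(1, 90), rotate(1, 90)

begin: joint angles (θ0=90°, θ1=270°, e=1)
1. rotate(1, 90) → joint angles (θ0=90°, θ1=0°, e=1)
2. rotate(1, 90) → joint angles (θ0=90°, θ1=0°, e=1)
no rival 2-sequence matches.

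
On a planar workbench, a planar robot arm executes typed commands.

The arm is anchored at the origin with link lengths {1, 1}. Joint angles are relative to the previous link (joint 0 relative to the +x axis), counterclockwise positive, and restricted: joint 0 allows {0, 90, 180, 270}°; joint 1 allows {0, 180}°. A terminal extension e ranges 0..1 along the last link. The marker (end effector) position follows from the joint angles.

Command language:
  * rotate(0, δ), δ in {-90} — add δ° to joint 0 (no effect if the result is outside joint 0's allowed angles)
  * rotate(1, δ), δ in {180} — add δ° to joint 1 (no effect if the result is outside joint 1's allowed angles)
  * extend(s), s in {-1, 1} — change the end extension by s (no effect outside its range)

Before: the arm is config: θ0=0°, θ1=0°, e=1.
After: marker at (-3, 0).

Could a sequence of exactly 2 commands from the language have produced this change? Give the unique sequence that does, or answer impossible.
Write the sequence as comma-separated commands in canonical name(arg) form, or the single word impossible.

rotate(0, -90), rotate(0, -90)

initial: config: θ0=0°, θ1=0°, e=1
step 1 (rotate(0, -90)): config: θ0=270°, θ1=0°, e=1
step 2 (rotate(0, -90)): config: θ0=180°, θ1=0°, e=1
all 16 alternatives checked — unique.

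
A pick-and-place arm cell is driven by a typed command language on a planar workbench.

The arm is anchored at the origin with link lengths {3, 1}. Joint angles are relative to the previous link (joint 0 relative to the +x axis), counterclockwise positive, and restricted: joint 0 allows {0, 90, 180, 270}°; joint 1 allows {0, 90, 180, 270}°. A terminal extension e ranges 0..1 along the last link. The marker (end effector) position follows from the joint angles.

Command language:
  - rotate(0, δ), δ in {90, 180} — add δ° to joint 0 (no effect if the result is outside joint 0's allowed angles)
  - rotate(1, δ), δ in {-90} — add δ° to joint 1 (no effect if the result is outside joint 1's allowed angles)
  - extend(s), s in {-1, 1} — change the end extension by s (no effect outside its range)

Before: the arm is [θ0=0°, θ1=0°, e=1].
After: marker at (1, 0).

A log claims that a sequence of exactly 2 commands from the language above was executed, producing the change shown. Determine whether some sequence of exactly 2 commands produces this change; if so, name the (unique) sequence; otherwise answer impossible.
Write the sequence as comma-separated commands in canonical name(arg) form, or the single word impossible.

t0: [θ0=0°, θ1=0°, e=1]
step 1 (rotate(1, -90)): [θ0=0°, θ1=270°, e=1]
step 2 (rotate(1, -90)): [θ0=0°, θ1=180°, e=1]
uniquely the one of 25 2-step routes that fits.

rotate(1, -90), rotate(1, -90)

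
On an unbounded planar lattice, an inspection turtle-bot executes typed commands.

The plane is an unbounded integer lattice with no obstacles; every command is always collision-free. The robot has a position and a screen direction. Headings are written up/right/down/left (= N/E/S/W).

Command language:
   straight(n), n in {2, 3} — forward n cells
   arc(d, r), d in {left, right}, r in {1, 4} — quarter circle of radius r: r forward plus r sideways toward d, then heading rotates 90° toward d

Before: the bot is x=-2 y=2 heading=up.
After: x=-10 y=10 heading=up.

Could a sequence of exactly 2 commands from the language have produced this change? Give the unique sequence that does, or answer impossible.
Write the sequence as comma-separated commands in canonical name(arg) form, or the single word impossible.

key: heading stays N — rotations cancel among the 2 commands
initial: x=-2 y=2 heading=up
[1] after arc(left, 4): x=-6 y=6 heading=left
[2] after arc(right, 4): x=-10 y=10 heading=up
all 36 alternatives checked — unique.

arc(left, 4), arc(right, 4)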